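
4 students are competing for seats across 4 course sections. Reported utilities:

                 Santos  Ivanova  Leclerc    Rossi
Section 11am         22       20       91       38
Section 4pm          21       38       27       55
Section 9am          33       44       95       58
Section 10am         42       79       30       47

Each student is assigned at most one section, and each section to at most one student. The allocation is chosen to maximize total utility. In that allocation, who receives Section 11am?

Leclerc receives Section 11am.

Optimal: Santos→Section 9am (33 points), Ivanova→Section 10am (79 points), Leclerc→Section 11am (91 points), Rossi→Section 4pm (55 points) — total 33+79+91+55 = 258 points.
Max-entry greedy (repeatedly take the single best remaining cell) gives 251 points, worse by 7.
Next-best assignment: Santos→Section 11am, Ivanova→Section 10am, Leclerc→Section 9am, Rossi→Section 4pm = 251 points.
Swapping Rossi↔Santos (Rossi→Section 9am 58 points, Santos→Section 4pm 21 points) loses 9.
Leclerc's own top section is Section 9am (95 points), but forcing Leclerc→Section 9am and reassigning the rest optimally gives only 251 points — worse by 7.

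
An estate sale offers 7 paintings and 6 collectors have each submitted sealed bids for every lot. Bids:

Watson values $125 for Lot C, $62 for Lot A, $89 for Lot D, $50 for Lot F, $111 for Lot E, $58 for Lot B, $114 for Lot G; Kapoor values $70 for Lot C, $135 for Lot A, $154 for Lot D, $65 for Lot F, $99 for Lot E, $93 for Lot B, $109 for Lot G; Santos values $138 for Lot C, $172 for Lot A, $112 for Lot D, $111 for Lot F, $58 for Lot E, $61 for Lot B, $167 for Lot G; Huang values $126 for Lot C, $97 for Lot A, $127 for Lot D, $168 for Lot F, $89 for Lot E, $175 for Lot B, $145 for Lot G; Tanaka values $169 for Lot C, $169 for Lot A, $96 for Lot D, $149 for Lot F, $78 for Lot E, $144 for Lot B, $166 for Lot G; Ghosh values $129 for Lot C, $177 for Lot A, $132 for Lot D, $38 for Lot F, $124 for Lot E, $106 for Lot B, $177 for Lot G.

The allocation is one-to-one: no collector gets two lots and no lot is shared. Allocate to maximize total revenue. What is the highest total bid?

Maximum total: $958

This is the linear assignment problem.
Optimal: Watson→Lot E ($111), Kapoor→Lot D ($154), Santos→Lot A ($172), Huang→Lot B ($175), Tanaka→Lot C ($169), Ghosh→Lot G ($177) — total 111+154+172+175+169+177 = $958.
Max-entry greedy (repeatedly take the single best remaining cell) gives $953, worse by 5.
Next-best assignment: Watson→Lot E, Kapoor→Lot D, Santos→Lot G, Huang→Lot B, Tanaka→Lot C, Ghosh→Lot A = $953.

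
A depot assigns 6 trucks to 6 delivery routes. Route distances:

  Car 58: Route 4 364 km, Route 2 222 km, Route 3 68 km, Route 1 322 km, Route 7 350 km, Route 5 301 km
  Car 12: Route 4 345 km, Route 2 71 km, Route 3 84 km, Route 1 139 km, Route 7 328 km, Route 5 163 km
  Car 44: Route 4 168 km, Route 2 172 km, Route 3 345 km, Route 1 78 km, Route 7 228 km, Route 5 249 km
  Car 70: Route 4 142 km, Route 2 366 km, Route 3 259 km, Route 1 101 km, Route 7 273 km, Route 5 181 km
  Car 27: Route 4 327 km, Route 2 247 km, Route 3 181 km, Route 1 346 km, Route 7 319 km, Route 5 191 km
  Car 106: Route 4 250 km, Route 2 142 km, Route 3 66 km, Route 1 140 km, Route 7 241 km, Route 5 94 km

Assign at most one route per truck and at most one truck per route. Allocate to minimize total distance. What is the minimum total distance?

Optimal: Car 58→Route 3 (68 km), Car 12→Route 2 (71 km), Car 44→Route 1 (78 km), Car 70→Route 4 (142 km), Car 27→Route 7 (319 km), Car 106→Route 5 (94 km) — total 68+71+78+142+319+94 = 772 km.
Row-greedy (each truck in turn takes its cheapest remaining route) gives 791 km, worse by 19.
Next-best assignment: Car 58→Route 3, Car 12→Route 2, Car 44→Route 1, Car 70→Route 4, Car 27→Route 5, Car 106→Route 7 = 791 km.
Swapping Car 58↔Car 70 (Car 58→Route 4 364 km, Car 70→Route 3 259 km) adds 413.

Minimum total: 772 km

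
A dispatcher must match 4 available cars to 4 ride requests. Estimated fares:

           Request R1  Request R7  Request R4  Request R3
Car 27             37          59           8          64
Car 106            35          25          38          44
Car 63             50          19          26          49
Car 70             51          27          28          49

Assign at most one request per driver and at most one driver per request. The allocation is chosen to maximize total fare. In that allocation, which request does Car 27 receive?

Car 27 receives Request R7.

Optimal: Car 27→Request R7 ($59), Car 106→Request R4 ($38), Car 63→Request R3 ($49), Car 70→Request R1 ($51) — total 59+38+49+51 = $197.
Row-greedy (each driver in turn takes its best remaining request) gives $179, worse by 18.
Car 27's own top request is Request R3 ($64), but forcing Car 27→Request R3 and reassigning the rest optimally gives only $179 — worse by 18.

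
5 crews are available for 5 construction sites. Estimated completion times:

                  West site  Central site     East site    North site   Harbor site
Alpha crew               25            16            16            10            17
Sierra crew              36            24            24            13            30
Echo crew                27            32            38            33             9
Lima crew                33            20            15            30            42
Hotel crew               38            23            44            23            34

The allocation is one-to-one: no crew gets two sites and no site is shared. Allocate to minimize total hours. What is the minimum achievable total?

Optimal: Alpha crew→West site (25 hours), Sierra crew→North site (13 hours), Echo crew→Harbor site (9 hours), Lima crew→East site (15 hours), Hotel crew→Central site (23 hours) — total 25+13+9+15+23 = 85 hours.
Row-greedy (each crew in turn takes its cheapest remaining site) gives 96 hours, worse by 11.
Next-best assignment: Alpha crew→Central site, Sierra crew→North site, Echo crew→Harbor site, Lima crew→East site, Hotel crew→West site = 91 hours.

Minimum total: 85 hours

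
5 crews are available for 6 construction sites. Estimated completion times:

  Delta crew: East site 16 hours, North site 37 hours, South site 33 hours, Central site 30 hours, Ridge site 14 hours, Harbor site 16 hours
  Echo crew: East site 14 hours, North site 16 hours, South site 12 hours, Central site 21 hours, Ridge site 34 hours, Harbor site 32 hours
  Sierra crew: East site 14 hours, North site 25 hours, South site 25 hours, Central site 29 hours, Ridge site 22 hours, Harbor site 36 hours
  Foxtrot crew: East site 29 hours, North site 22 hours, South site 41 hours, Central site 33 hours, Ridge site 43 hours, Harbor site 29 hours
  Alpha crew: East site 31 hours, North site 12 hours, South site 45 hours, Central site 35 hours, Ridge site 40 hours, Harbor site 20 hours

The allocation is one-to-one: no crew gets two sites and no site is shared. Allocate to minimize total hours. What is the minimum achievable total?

Minimum total: 81 hours

This is a one-to-one assignment (minimum-cost bipartite matching).
Optimal: Delta crew→Ridge site (14 hours), Echo crew→South site (12 hours), Sierra crew→East site (14 hours), Foxtrot crew→Harbor site (29 hours), Alpha crew→North site (12 hours) — total 14+12+14+29+12 = 81 hours.
Column-greedy (each site in turn goes to its cheapest remaining crew) gives 124 hours, worse by 43.
Next-best assignment: Delta crew→Ridge site, Echo crew→South site, Sierra crew→East site, Foxtrot crew→North site, Alpha crew→Harbor site = 82 hours.
Every other assignment is strictly worse.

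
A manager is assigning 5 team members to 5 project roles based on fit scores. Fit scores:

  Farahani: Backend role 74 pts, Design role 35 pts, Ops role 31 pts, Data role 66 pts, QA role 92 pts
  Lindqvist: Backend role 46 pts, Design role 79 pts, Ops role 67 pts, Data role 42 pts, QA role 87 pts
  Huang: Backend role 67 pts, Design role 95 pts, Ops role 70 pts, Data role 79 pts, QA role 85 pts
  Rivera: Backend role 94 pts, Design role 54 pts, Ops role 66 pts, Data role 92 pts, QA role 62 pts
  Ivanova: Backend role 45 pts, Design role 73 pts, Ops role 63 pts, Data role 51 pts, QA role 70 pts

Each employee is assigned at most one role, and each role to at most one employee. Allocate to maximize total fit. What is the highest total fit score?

Optimal: Farahani→Backend role (74 pts), Lindqvist→QA role (87 pts), Huang→Design role (95 pts), Rivera→Data role (92 pts), Ivanova→Ops role (63 pts) — total 74+87+95+92+63 = 411 pts.
Max-entry greedy (repeatedly take the single best remaining cell) gives 399 pts, worse by 12.

Max total: 411 pts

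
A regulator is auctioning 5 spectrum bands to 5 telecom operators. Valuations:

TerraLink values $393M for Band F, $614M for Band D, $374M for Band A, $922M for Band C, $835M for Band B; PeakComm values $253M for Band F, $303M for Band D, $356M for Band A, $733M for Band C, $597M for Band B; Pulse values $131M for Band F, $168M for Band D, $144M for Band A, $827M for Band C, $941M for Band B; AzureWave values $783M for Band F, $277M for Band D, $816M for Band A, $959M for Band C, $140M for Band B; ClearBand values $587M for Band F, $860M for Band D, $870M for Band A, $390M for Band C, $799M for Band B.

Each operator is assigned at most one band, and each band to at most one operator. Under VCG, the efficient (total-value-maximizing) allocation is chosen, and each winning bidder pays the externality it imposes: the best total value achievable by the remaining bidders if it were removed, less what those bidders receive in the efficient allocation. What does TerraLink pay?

TerraLink pays $23M.

Efficient allocation: TerraLink→Band D ($614M), PeakComm→Band C ($733M), Pulse→Band B ($941M), AzureWave→Band F ($783M), ClearBand→Band A ($870M); total welfare W = $3941M.
TerraLink receives Band D at value $614M, so the others get W − 614 = $3327M.
Without TerraLink: best allocation of the remaining 4 bidders over all 5 bands is PeakComm→Band C ($733M), Pulse→Band B ($941M), AzureWave→Band A ($816M), ClearBand→Band D ($860M), total $3350M.
VCG payment = (others' best without TerraLink) − (others' welfare with TerraLink) = 3350 − 3327 = $23M.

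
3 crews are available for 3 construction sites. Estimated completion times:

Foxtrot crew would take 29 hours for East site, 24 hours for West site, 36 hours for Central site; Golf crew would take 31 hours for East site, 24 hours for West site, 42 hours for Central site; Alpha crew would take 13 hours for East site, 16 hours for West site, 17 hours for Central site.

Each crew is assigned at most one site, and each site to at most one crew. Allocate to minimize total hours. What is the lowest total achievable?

Minimum total: 70 hours

Optimal: Foxtrot crew→East site (29 hours), Golf crew→West site (24 hours), Alpha crew→Central site (17 hours) — total 29+24+17 = 70 hours.
Swapping Golf crew↔Foxtrot crew (Golf crew→East site 31 hours, Foxtrot crew→West site 24 hours) adds 2.
Every other assignment is strictly worse.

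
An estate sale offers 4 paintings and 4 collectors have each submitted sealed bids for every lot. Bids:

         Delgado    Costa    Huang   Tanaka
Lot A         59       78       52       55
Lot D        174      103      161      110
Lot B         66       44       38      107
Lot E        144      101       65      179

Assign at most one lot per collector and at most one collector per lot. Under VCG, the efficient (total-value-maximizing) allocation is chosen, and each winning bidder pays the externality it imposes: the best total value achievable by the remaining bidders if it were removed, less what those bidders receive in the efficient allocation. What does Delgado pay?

Efficient allocation: Delgado→Lot E ($144), Costa→Lot A ($78), Huang→Lot D ($161), Tanaka→Lot B ($107); total welfare W = $490.
Delgado receives Lot E at value $144, so the others get W − 144 = $346.
Without Delgado: best allocation of the remaining 3 bidders over all 4 lots is Costa→Lot A ($78), Huang→Lot D ($161), Tanaka→Lot E ($179), total $418.
VCG payment = (others' best without Delgado) − (others' welfare with Delgado) = 418 − 346 = $72.

Delgado pays $72.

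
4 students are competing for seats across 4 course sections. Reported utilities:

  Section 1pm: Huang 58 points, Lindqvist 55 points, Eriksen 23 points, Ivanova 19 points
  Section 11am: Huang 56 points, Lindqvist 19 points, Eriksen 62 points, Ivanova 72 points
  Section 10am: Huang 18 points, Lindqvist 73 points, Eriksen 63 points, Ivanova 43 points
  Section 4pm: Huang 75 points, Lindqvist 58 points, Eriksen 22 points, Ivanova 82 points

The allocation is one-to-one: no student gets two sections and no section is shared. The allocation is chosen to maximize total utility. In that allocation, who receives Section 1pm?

Huang receives Section 1pm.

This is a one-to-one assignment (maximum-weight bipartite matching).
Optimal: Huang→Section 1pm (58 points), Lindqvist→Section 10am (73 points), Eriksen→Section 11am (62 points), Ivanova→Section 4pm (82 points) — total 58+73+62+82 = 275 points.
Row-greedy (each student in turn takes its best remaining section) gives 229 points, worse by 46.
Next-best assignment: Huang→Section 4pm, Lindqvist→Section 1pm, Eriksen→Section 10am, Ivanova→Section 11am = 265 points.
Swapping Eriksen↔Lindqvist (Eriksen→Section 10am 63 points, Lindqvist→Section 11am 19 points) loses 53.
Huang's own top section is Section 4pm (75 points), but forcing Huang→Section 4pm and reassigning the rest optimally gives only 265 points — worse by 10.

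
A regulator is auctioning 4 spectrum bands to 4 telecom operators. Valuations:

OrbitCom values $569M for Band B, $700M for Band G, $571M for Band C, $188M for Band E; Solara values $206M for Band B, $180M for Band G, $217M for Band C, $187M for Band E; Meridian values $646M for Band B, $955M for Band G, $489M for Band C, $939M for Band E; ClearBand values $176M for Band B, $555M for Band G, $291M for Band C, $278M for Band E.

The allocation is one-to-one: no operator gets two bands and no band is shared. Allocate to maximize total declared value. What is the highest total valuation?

Maximum total: $2280M

Optimal: OrbitCom→Band B ($569M), Solara→Band C ($217M), Meridian→Band E ($939M), ClearBand→Band G ($555M) — total 569+217+939+555 = $2280M.
Max-entry greedy (repeatedly take the single best remaining cell) gives $2010M, worse by 270.
Next-best assignment: OrbitCom→Band C, Solara→Band B, Meridian→Band E, ClearBand→Band G = $2271M.
Checked against all permutations: $2280M is optimal.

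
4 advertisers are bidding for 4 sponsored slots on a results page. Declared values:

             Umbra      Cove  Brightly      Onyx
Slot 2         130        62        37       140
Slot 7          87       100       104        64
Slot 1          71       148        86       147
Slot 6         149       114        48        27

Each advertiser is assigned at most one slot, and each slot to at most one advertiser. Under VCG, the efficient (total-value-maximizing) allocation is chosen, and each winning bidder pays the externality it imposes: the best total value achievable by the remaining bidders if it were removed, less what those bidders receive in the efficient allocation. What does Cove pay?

Cove pays $7.

Efficient allocation: Umbra→Slot 6 ($149), Cove→Slot 1 ($148), Brightly→Slot 7 ($104), Onyx→Slot 2 ($140); total welfare W = $541.
Cove receives Slot 1 at value $148, so the others get W − 148 = $393.
Without Cove: best allocation of the remaining 3 bidders over all 4 slots is Umbra→Slot 6 ($149), Brightly→Slot 7 ($104), Onyx→Slot 1 ($147), total $400.
VCG payment = (others' best without Cove) − (others' welfare with Cove) = 400 − 393 = $7.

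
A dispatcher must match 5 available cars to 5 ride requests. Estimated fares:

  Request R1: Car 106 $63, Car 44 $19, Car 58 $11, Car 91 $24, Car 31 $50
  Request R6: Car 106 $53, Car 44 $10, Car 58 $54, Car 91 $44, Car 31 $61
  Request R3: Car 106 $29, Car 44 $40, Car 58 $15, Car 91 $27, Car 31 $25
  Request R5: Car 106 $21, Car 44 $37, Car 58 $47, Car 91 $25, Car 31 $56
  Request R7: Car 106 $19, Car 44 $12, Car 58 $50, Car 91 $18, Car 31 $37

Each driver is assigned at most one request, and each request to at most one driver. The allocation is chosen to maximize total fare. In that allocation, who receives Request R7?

Car 58 receives Request R7.

Optimal: Car 106→Request R1 ($63), Car 44→Request R3 ($40), Car 58→Request R7 ($50), Car 91→Request R6 ($44), Car 31→Request R5 ($56) — total 63+40+50+44+56 = $253.
Max-entry greedy (repeatedly take the single best remaining cell) gives $239, worse by 14.
Swapping Car 44↔Car 106 (Car 44→Request R1 $19, Car 106→Request R3 $29) loses 55.
Car 58's own top request is Request R6 ($54), but forcing Car 58→Request R6 and reassigning the rest optimally gives only $231 — worse by 22.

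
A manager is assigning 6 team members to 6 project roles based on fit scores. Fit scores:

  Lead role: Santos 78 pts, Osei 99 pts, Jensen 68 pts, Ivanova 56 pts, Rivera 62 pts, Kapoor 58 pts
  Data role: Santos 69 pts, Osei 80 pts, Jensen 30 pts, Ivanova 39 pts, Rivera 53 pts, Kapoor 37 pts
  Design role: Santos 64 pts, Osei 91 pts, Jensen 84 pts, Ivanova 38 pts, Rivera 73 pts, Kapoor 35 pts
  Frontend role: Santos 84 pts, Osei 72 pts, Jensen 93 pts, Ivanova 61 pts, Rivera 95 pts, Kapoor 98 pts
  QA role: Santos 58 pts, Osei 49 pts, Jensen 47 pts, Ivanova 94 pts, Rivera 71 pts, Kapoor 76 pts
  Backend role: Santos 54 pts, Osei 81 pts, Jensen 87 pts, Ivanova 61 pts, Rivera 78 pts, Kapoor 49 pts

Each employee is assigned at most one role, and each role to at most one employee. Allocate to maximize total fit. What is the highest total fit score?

Max total: 522 pts

This is the linear assignment problem.
Optimal: Santos→Data role (69 pts), Osei→Lead role (99 pts), Jensen→Design role (84 pts), Ivanova→QA role (94 pts), Rivera→Backend role (78 pts), Kapoor→Frontend role (98 pts) — total 69+99+84+94+78+98 = 522 pts.
Max-entry greedy (repeatedly take the single best remaining cell) gives 520 pts, worse by 2.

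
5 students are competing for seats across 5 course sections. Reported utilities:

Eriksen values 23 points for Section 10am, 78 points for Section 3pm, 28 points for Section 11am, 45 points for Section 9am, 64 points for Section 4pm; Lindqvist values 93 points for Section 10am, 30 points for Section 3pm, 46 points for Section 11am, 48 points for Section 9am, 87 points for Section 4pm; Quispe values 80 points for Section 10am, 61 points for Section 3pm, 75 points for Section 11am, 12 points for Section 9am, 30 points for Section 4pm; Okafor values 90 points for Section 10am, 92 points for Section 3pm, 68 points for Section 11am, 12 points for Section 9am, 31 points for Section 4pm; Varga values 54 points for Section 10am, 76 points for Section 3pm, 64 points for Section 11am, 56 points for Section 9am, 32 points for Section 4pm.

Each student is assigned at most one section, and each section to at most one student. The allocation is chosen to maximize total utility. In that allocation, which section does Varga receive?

Varga receives Section 9am.

Optimal: Eriksen→Section 3pm (78 points), Lindqvist→Section 4pm (87 points), Quispe→Section 11am (75 points), Okafor→Section 10am (90 points), Varga→Section 9am (56 points) — total 78+87+75+90+56 = 386 points.
Column-greedy (each section in turn goes to its best remaining student) gives 380 points, worse by 6.
Next-best assignment: Eriksen→Section 4pm, Lindqvist→Section 10am, Quispe→Section 11am, Okafor→Section 3pm, Varga→Section 9am = 380 points.
Checked against all permutations: 386 points is optimal.
Varga's own top section is Section 3pm (76 points), but forcing Varga→Section 3pm and reassigning the rest optimally gives only 373 points — worse by 13.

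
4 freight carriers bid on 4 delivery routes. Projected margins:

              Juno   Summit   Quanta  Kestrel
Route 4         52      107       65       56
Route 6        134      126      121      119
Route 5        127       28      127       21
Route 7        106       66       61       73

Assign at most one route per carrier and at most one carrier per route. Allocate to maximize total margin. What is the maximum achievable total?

Max total: $459k

This is a one-to-one assignment (maximum-weight bipartite matching).
Optimal: Juno→Route 7 ($106k), Summit→Route 4 ($107k), Quanta→Route 5 ($127k), Kestrel→Route 6 ($119k) — total 106+107+127+119 = $459k.
Max-entry greedy (repeatedly take the single best remaining cell) gives $441k, worse by 18.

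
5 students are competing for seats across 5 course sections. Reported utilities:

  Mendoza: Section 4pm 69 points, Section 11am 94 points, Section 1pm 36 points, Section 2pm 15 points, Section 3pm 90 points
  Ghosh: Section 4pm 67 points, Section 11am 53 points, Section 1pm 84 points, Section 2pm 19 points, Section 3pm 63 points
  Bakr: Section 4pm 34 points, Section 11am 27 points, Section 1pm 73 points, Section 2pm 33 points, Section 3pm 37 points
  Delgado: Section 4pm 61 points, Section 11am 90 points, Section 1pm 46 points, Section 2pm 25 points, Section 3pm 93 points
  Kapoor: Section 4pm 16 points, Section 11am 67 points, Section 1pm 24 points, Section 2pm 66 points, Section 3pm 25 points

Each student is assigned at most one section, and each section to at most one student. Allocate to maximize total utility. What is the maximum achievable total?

Maximum total: 393 points

Optimal: Mendoza→Section 11am (94 points), Ghosh→Section 4pm (67 points), Bakr→Section 1pm (73 points), Delgado→Section 3pm (93 points), Kapoor→Section 2pm (66 points) — total 94+67+73+93+66 = 393 points.
Column-greedy (each section in turn goes to its best remaining student) gives 346 points, worse by 47.
Next-best assignment: Mendoza→Section 3pm, Ghosh→Section 4pm, Bakr→Section 1pm, Delgado→Section 11am, Kapoor→Section 2pm = 386 points.
Swapping Kapoor↔Delgado (Kapoor→Section 3pm 25 points, Delgado→Section 2pm 25 points) loses 109.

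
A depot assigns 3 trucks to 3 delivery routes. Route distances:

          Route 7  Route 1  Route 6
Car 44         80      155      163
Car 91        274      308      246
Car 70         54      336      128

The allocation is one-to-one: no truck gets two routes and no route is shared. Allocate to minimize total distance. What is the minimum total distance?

Minimum total: 455 km

Optimal: Car 44→Route 1 (155 km), Car 91→Route 6 (246 km), Car 70→Route 7 (54 km) — total 155+246+54 = 455 km.
Row-greedy (each truck in turn takes its cheapest remaining route) gives 662 km, worse by 207.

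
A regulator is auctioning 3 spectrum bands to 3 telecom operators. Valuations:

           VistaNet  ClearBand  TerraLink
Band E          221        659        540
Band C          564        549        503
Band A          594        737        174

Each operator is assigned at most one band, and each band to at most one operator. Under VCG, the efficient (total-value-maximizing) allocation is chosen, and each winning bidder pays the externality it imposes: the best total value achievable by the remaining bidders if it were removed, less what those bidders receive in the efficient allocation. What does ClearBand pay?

Efficient allocation: VistaNet→Band C ($564M), ClearBand→Band A ($737M), TerraLink→Band E ($540M); total welfare W = $1841M.
ClearBand receives Band A at value $737M, so the others get W − 737 = $1104M.
Without ClearBand: best allocation of the remaining 2 bidders over all 3 bands is VistaNet→Band A ($594M), TerraLink→Band E ($540M), total $1134M.
VCG payment = (others' best without ClearBand) − (others' welfare with ClearBand) = 1134 − 1104 = $30M.

ClearBand pays $30M.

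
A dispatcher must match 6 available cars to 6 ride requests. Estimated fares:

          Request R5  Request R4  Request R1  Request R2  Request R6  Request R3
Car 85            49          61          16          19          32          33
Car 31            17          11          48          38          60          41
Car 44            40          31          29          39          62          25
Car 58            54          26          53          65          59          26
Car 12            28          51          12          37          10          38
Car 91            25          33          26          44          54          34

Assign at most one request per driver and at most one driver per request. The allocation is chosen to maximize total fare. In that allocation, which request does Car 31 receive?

Car 31 receives Request R1.

Optimal: Car 85→Request R5 ($49), Car 31→Request R1 ($48), Car 44→Request R6 ($62), Car 58→Request R2 ($65), Car 12→Request R4 ($51), Car 91→Request R3 ($34) — total 49+48+62+65+51+34 = $309.
Column-greedy (each request in turn goes to its best remaining driver) gives $307, worse by 2.
Next-best assignment: Car 85→Request R4, Car 31→Request R1, Car 44→Request R6, Car 58→Request R5, Car 12→Request R3, Car 91→Request R2 = $307.
Car 31's own top request is Request R6 ($60), but forcing Car 31→Request R6 and reassigning the rest optimally gives only $296 — worse by 13.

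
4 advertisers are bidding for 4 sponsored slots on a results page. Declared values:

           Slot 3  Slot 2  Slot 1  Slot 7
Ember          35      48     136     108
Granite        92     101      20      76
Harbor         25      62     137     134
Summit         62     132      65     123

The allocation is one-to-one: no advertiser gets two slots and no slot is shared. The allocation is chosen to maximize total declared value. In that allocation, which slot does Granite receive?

Optimal: Ember→Slot 1 ($136), Granite→Slot 3 ($92), Harbor→Slot 7 ($134), Summit→Slot 2 ($132) — total 136+92+134+132 = $494.
Column-greedy (each slot in turn goes to its best remaining advertiser) gives $469, worse by 25.
Granite's own top slot is Slot 2 ($101), but forcing Granite→Slot 2 and reassigning the rest optimally gives only $433 — worse by 61.

Granite receives Slot 3.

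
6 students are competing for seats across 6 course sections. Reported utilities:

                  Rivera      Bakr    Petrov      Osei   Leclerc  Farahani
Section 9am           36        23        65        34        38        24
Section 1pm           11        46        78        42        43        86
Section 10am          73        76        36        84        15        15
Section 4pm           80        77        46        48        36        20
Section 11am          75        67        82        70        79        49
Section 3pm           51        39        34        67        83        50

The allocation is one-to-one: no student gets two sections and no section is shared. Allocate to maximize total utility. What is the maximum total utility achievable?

Treat this as an assignment problem: match each student to one section.
Optimal: Rivera→Section 11am (75 points), Bakr→Section 4pm (77 points), Petrov→Section 9am (65 points), Osei→Section 10am (84 points), Leclerc→Section 3pm (83 points), Farahani→Section 1pm (86 points) — total 75+77+65+84+83+86 = 470 points.
Column-greedy (each section in turn goes to its best remaining student) gives 433 points, worse by 37.

Max total: 470 points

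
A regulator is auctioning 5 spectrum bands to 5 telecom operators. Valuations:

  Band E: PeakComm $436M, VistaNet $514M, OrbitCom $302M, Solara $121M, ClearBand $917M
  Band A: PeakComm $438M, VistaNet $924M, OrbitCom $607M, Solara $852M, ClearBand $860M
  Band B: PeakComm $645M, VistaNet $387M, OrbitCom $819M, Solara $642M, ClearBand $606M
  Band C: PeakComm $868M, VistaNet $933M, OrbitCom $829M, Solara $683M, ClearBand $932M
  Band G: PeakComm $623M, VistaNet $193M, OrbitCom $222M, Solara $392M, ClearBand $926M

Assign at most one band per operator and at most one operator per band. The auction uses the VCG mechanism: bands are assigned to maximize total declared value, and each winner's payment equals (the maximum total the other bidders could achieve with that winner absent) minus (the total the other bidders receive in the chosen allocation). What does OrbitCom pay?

Efficient allocation: PeakComm→Band G ($623M), VistaNet→Band C ($933M), OrbitCom→Band B ($819M), Solara→Band A ($852M), ClearBand→Band E ($917M); total welfare W = $4144M.
OrbitCom receives Band B at value $819M, so the others get W − 819 = $3325M.
Without OrbitCom: best allocation of the remaining 4 bidders over all 5 bands is PeakComm→Band C ($868M), VistaNet→Band A ($924M), Solara→Band B ($642M), ClearBand→Band G ($926M), total $3360M.
VCG payment = (others' best without OrbitCom) − (others' welfare with OrbitCom) = 3360 − 3325 = $35M.

OrbitCom pays $35M.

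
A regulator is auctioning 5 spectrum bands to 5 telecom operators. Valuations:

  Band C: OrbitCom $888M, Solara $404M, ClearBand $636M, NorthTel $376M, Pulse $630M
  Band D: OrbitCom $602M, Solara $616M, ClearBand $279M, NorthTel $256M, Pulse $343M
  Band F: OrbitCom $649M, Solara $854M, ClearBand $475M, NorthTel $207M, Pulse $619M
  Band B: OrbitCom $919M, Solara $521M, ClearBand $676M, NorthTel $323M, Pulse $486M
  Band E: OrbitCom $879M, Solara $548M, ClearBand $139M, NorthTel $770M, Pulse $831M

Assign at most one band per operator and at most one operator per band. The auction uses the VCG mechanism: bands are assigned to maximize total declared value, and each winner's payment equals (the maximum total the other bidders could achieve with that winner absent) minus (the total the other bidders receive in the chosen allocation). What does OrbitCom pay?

Efficient allocation: OrbitCom→Band C ($888M), Solara→Band D ($616M), ClearBand→Band B ($676M), NorthTel→Band E ($770M), Pulse→Band F ($619M); total welfare W = $3569M.
OrbitCom receives Band C at value $888M, so the others get W − 888 = $2681M.
Without OrbitCom: best allocation of the remaining 4 bidders over all 5 bands is Solara→Band F ($854M), ClearBand→Band B ($676M), NorthTel→Band E ($770M), Pulse→Band C ($630M), total $2930M.
VCG payment = (others' best without OrbitCom) − (others' welfare with OrbitCom) = 2930 − 2681 = $249M.

OrbitCom pays $249M.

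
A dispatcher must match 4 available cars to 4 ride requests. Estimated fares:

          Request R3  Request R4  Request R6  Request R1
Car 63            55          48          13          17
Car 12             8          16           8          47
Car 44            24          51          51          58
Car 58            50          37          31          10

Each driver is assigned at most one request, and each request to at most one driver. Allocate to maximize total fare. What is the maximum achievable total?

Optimal: Car 63→Request R4 ($48), Car 12→Request R1 ($47), Car 44→Request R6 ($51), Car 58→Request R3 ($50) — total 48+47+51+50 = $196.
Row-greedy (each driver in turn takes its best remaining request) gives $184, worse by 12.
Swapping Car 44↔Car 12 (Car 44→Request R1 $58, Car 12→Request R6 $8) loses 32.
Every other assignment is strictly worse.

Maximum total: $196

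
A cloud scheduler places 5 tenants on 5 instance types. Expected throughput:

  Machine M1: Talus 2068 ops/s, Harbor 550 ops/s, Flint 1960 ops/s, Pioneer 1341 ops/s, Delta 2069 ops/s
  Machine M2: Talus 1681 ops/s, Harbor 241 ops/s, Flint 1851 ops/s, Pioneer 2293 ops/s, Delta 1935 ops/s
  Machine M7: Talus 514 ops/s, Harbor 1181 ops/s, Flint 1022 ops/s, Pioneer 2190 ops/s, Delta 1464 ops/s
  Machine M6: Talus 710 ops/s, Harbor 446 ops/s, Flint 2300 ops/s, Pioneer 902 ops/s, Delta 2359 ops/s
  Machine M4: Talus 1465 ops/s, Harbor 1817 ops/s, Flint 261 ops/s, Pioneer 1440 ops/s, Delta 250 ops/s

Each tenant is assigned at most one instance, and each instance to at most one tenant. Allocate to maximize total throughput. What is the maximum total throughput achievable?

This is a one-to-one assignment (maximum-weight bipartite matching).
Optimal: Talus→Machine M1 (2068 ops/s), Harbor→Machine M4 (1817 ops/s), Flint→Machine M6 (2300 ops/s), Pioneer→Machine M7 (2190 ops/s), Delta→Machine M2 (1935 ops/s) — total 2068+1817+2300+2190+1935 = 10310 ops/s.
Row-greedy (each tenant in turn takes its best remaining instance) gives 9942 ops/s, worse by 368.
Next-best assignment: Talus→Machine M1, Harbor→Machine M4, Flint→Machine M2, Pioneer→Machine M7, Delta→Machine M6 = 10285 ops/s.
No other one-to-one assignment exceeds 10310 ops/s.

Max total: 10310 ops/s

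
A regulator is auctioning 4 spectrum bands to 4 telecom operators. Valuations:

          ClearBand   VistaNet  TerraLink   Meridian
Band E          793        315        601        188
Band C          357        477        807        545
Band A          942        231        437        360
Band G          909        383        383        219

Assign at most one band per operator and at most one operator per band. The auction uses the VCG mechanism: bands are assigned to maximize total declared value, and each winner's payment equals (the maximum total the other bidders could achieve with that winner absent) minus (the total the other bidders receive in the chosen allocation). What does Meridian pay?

Meridian pays $206M.

Efficient allocation: ClearBand→Band A ($942M), VistaNet→Band G ($383M), TerraLink→Band E ($601M), Meridian→Band C ($545M); total welfare W = $2471M.
Meridian receives Band C at value $545M, so the others get W − 545 = $1926M.
Without Meridian: best allocation of the remaining 3 bidders over all 4 bands is ClearBand→Band A ($942M), VistaNet→Band G ($383M), TerraLink→Band C ($807M), total $2132M.
VCG payment = (others' best without Meridian) − (others' welfare with Meridian) = 2132 − 1926 = $206M.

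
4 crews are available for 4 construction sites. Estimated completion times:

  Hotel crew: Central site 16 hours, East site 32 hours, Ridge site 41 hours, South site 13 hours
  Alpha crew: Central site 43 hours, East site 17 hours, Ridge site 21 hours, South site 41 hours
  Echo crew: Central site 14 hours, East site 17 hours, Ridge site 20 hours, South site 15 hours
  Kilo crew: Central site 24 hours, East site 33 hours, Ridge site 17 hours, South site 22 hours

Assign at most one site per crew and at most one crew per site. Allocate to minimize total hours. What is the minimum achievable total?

Optimal: Hotel crew→South site (13 hours), Alpha crew→East site (17 hours), Echo crew→Central site (14 hours), Kilo crew→Ridge site (17 hours) — total 13+17+14+17 = 61 hours.
Next-best assignment: Hotel crew→Central site, Alpha crew→East site, Echo crew→South site, Kilo crew→Ridge site = 65 hours.
Every other assignment is strictly worse.

Min total: 61 hours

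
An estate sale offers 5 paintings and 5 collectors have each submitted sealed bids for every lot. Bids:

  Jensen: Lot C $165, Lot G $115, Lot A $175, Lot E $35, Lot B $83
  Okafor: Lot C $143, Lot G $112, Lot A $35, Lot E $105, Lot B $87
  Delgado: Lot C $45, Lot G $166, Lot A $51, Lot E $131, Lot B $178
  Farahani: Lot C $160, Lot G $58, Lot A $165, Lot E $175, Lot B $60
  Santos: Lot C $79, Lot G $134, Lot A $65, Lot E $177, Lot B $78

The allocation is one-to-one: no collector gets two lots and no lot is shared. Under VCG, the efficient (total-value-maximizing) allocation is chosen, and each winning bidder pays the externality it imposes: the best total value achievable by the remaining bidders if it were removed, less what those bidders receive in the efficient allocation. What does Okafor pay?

Efficient allocation: Jensen→Lot A ($175), Okafor→Lot C ($143), Delgado→Lot B ($178), Farahani→Lot E ($175), Santos→Lot G ($134); total welfare W = $805.
Okafor receives Lot C at value $143, so the others get W − 143 = $662.
Without Okafor: best allocation of the remaining 4 bidders over all 5 lots is Jensen→Lot A ($175), Delgado→Lot B ($178), Farahani→Lot C ($160), Santos→Lot E ($177), total $690.
VCG payment = (others' best without Okafor) − (others' welfare with Okafor) = 690 − 662 = $28.

Okafor pays $28.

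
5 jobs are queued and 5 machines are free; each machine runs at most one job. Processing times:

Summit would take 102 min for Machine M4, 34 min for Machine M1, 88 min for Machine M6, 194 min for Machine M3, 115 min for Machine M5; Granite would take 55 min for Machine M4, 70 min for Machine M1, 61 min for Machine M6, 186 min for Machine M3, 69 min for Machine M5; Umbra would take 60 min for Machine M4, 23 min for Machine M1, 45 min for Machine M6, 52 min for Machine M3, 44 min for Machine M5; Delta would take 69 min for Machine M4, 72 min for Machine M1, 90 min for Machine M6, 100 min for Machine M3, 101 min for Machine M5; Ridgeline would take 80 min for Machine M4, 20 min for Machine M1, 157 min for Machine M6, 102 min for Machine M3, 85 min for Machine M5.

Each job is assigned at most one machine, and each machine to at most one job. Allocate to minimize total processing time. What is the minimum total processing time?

Min total: 298 min

Optimal: Summit→Machine M6 (88 min), Granite→Machine M5 (69 min), Umbra→Machine M3 (52 min), Delta→Machine M4 (69 min), Ridgeline→Machine M1 (20 min) — total 88+69+52+69+20 = 298 min.
Next-best assignment: Summit→Machine M1, Granite→Machine M6, Umbra→Machine M3, Delta→Machine M4, Ridgeline→Machine M5 = 301 min.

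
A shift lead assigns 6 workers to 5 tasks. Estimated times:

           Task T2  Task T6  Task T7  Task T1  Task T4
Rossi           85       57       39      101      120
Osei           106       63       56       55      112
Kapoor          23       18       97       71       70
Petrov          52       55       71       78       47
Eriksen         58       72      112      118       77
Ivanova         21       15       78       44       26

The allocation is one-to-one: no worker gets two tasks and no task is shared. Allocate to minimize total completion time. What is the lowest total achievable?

Min total: 179 min

This is the linear assignment problem.
Optimal: Kapoor→Task T2 (23 min), Ivanova→Task T6 (15 min), Rossi→Task T7 (39 min), Osei→Task T1 (55 min), Petrov→Task T4 (47 min) — total 23+15+39+55+47 = 179 min.
Column-greedy (each task in turn goes to its cheapest remaining worker) gives 180 min, worse by 1.
Next-best assignment: Ivanova→Task T2, Kapoor→Task T6, Rossi→Task T7, Osei→Task T1, Petrov→Task T4 = 180 min.
Every other assignment is strictly worse.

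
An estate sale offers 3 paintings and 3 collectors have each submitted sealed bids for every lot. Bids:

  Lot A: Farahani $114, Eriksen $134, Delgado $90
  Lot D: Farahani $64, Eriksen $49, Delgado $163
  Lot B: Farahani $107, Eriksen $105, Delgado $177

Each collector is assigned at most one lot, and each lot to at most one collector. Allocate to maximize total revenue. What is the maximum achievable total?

Optimal: Farahani→Lot B ($107), Eriksen→Lot A ($134), Delgado→Lot D ($163) — total 107+134+163 = $404.
Row-greedy (each collector in turn takes its best remaining lot) gives $382, worse by 22.
Swapping Farahani↔Delgado (Farahani→Lot D $64, Delgado→Lot B $177) loses 29.

Maximum total: $404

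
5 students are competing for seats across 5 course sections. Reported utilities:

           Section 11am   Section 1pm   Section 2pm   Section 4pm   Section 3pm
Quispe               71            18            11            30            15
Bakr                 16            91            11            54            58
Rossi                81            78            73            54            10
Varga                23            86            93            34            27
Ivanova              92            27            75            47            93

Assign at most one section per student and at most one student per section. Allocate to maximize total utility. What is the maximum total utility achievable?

Maximum total: 402 points

Treat this as an assignment problem: match each student to one section.
Optimal: Quispe→Section 11am (71 points), Bakr→Section 1pm (91 points), Rossi→Section 4pm (54 points), Varga→Section 2pm (93 points), Ivanova→Section 3pm (93 points) — total 71+91+54+93+93 = 402 points.
Max-entry greedy (repeatedly take the single best remaining cell) gives 388 points, worse by 14.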